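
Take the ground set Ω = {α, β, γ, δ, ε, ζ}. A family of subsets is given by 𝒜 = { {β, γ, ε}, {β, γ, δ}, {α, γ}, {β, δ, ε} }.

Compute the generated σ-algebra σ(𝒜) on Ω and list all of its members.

σ(𝒜) = { {}, {α}, {β}, {γ}, {δ}, {ε}, {ζ}, {α, β}, {α, γ}, {α, δ}, {α, ε}, {α, ζ}, {β, γ}, {β, δ}, {β, ε}, {β, ζ}, {γ, δ}, {γ, ε}, {γ, ζ}, {δ, ε}, {δ, ζ}, {ε, ζ}, {α, β, γ}, {α, β, δ}, {α, β, ε}, {α, β, ζ}, {α, γ, δ}, {α, γ, ε}, {α, γ, ζ}, {α, δ, ε}, {α, δ, ζ}, {α, ε, ζ}, {β, γ, δ}, {β, γ, ε}, {β, γ, ζ}, {β, δ, ε}, {β, δ, ζ}, {β, ε, ζ}, {γ, δ, ε}, {γ, δ, ζ}, {γ, ε, ζ}, {δ, ε, ζ}, {α, β, γ, δ}, {α, β, γ, ε}, {α, β, γ, ζ}, {α, β, δ, ε}, {α, β, δ, ζ}, {α, β, ε, ζ}, {α, γ, δ, ε}, {α, γ, δ, ζ}, {α, γ, ε, ζ}, {α, δ, ε, ζ}, {β, γ, δ, ε}, {β, γ, δ, ζ}, {β, γ, ε, ζ}, {β, δ, ε, ζ}, {γ, δ, ε, ζ}, {α, β, γ, δ, ε}, {α, β, γ, δ, ζ}, {α, β, γ, ε, ζ}, {α, β, δ, ε, ζ}, {α, γ, δ, ε, ζ}, {β, γ, δ, ε, ζ}, Ω }

Working:
Take S₀ = 𝒜 ∪ {∅, Ω} = { {}, {α, γ}, {β, γ, δ}, {β, γ, ε}, {β, δ, ε}, Ω }.
Round 1 adds 8:
  {α, γ, ζ}  = Ω∖{β, δ, ε}
  {α, δ, ζ}  = Ω∖{β, γ, ε}
  {α, ε, ζ}  = Ω∖{β, γ, δ}
  {α, β, γ, δ}  = {β, γ, δ} ∪ {α, γ}
  {α, β, γ, ε}  = {β, γ, ε} ∪ {α, γ}
  {β, γ, δ, ε}  = {β, γ, ε} ∪ {β, γ, δ}
  {β, δ, ε, ζ}  = Ω∖{α, γ}
  {α, β, γ, δ, ε}  = {α, γ} ∪ {β, δ, ε}
  (now 14)
Round 2 (11 new):
  {ζ}  = Ω∖{α, β, γ, δ, ε}
  {α, ζ}  = Ω∖{β, γ, δ, ε}
  {δ, ζ}  = Ω∖{α, β, γ, ε}
  {ε, ζ}  = Ω∖{α, β, γ, δ}
  {α, γ, δ, ζ}  = {α, γ, ζ} ∪ {α, δ, ζ}
  {α, γ, ε, ζ}  = {α, γ, ζ} ∪ {α, ε, ζ}
  {α, δ, ε, ζ}  = {α, δ, ζ} ∪ {α, ε, ζ}
  {α, β, γ, δ, ζ}  = {β, γ, δ} ∪ {α, γ, ζ}
  {α, β, γ, ε, ζ}  = {α, γ, ζ} ∪ {β, γ, ε}
  {α, β, δ, ε, ζ}  = {α, δ, ζ} ∪ {β, δ, ε, ζ}
  {β, γ, δ, ε, ζ}  = {β, γ, δ} ∪ {β, δ, ε, ζ}
  (now 25)
Round 3: +11 →
  {α}  = Ω∖{β, γ, δ, ε, ζ}
  {γ}  = Ω∖{α, β, δ, ε, ζ}
  {δ}  = Ω∖{α, β, γ, ε, ζ}
  {ε}  = Ω∖{α, β, γ, δ, ζ}
  {β, γ}  = Ω∖{α, δ, ε, ζ}
  {β, δ}  = Ω∖{α, γ, ε, ζ}
  {β, ε}  = Ω∖{α, γ, δ, ζ}
  {δ, ε, ζ}  = {ε, ζ} ∪ {δ, ζ}
  {β, γ, δ, ζ}  = {δ, ζ} ∪ {β, γ, δ}
  {β, γ, ε, ζ}  = {ε, ζ} ∪ {β, γ, ε}
  {α, γ, δ, ε, ζ}  = {ε, ζ} ∪ {α, γ, δ, ζ}
  (now 36)
Round 4: 22 new —
  {β}  = Ω∖{α, γ, δ, ε, ζ}
  {α, δ}  = Ω∖{β, γ, ε, ζ}
  {α, ε}  = Ω∖{β, γ, δ, ζ}
  {γ, δ}  = {γ} ∪ {δ}
  {γ, ε}  = {ε} ∪ {γ}
  {γ, ζ}  = {ζ} ∪ {γ}
  {δ, ε}  = {ε} ∪ {δ}
  {α, β, γ}  = Ω∖{δ, ε, ζ}
  {α, β, δ}  = {α} ∪ {β, δ}
  {α, β, ε}  = {β, ε} ∪ {α}
  {α, γ, δ}  = {α, γ} ∪ {δ}
  {α, γ, ε}  = {ε} ∪ {α, γ}
  {β, γ, ζ}  = {ζ} ∪ {β, γ}
  {β, δ, ζ}  = {ζ} ∪ {β, δ}
  {β, ε, ζ}  = {β, ε} ∪ {ε, ζ}
  {γ, δ, ζ}  = {γ} ∪ {δ, ζ}
  {γ, ε, ζ}  = {ε, ζ} ∪ {γ}
  {α, β, γ, ζ}  = {α, γ, ζ} ∪ {β, γ}
  {α, β, δ, ε}  = {α} ∪ {β, δ, ε}
  {α, β, δ, ζ}  = {α, ζ} ∪ {β, δ}
  {α, β, ε, ζ}  = {β, ε} ∪ {α, ζ}
  {γ, δ, ε, ζ}  = {γ} ∪ {δ, ε, ζ}
  (now 58)
Round 5: 6 new —
  {α, β}  = Ω∖{γ, δ, ε, ζ}
  {β, ζ}  = {β} ∪ {ζ}
  {α, β, ζ}  = {α, ζ} ∪ {β}
  {α, δ, ε}  = Ω∖{β, γ, ζ}
  {γ, δ, ε}  = {γ, δ} ∪ {δ, ε}
  {α, γ, δ, ε}  = {γ, δ} ∪ {α, γ, ε}
  (now 64)
Round 6 adds nothing — fixpoint reached.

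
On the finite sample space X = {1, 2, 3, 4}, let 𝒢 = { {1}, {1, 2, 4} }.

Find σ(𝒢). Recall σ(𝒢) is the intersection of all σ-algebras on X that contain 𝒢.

Seed the family with 𝒢 together with ∅ and X: { ∅, {1}, {1, 2, 4}, X }.
Round 1 adds 2:
  {3}  = complement {1, 2, 4}
  {2, 3, 4}  = complement {1}
  |family| = 6
Round 2. New:
  {1, 3}  = {3} ∪ {1}
  |family| = 7
Round 3 (1 new):
  {2, 4}  = complement {1, 3}
  |family| = 8
Round 4: already closed under ᶜ and ∪.

Therefore σ(𝒢) = { ∅, {1}, {3}, {1, 3}, {2, 4}, {1, 2, 4}, {2, 3, 4}, X } (|σ(𝒢)| = 8).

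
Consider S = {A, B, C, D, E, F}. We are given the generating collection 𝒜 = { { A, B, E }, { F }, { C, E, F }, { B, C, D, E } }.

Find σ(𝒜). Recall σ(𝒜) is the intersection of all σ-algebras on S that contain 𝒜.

Seed the family with 𝒜 together with ∅ and S: { {  }, { F }, { A, B, E }, { C, E, F }, { B, C, D, E }, S }.
Pass 1 (7 new):
  { A, F }  = complement { B, C, D, E }
  { A, B, D }  = complement { C, E, F }
  { C, D, F }  = complement { A, B, E }
  { A, B, E, F }  = { A, B, E } ∪ { F }
  { A, B, C, D, E }  = complement { F }
  { A, B, C, E, F }  = { A, B, E } ∪ { C, E, F }
  { B, C, D, E, F }  = { C, E, F } ∪ { B, C, D, E }
  — 13 sets.
Pass 2: +10 →
  { A }  = complement { B, C, D, E, F }
  { D }  = complement { A, B, C, E, F }
  { C, D }  = complement { A, B, E, F }
  { A, B, D, E }  = { A, B, D } ∪ { A, B, E }
  { A, B, D, F }  = { A, F } ∪ { A, B, D }
  { A, C, D, F }  = { A, F } ∪ { C, D, F }
  { A, C, E, F }  = { A, F } ∪ { C, E, F }
  { C, D, E, F }  = { C, E, F } ∪ { C, D, F }
  { A, B, C, D, F }  = { A, B, D } ∪ { C, D, F }
  { A, B, D, E, F }  = { A, B, D } ∪ { A, B, E, F }
  — 23 sets.
Pass 3: 13 new —
  { C }  = complement { A, B, D, E, F }
  { E }  = complement { A, B, C, D, F }
  { A, B }  = complement { C, D, E, F }
  { A, D }  = { D } ∪ { A }
  { B, D }  = complement { A, C, E, F }
  { B, E }  = complement { A, C, D, F }
  { C, E }  = complement { A, B, D, F }
  { C, F }  = complement { A, B, D, E }
  { D, F }  = { F } ∪ { D }
  { A, C, D }  = { C, D } ∪ { A }
  { A, D, F }  = { A, F } ∪ { D }
  { A, B, C, D }  = { C, D } ∪ { A, B, D }
  { A, C, D, E, F }  = { C, D } ∪ { A, C, E, F }
  — 36 sets.
Pass 4 (25 new):
  { B }  = complement { A, C, D, E, F }
  { A, C }  = { A } ∪ { C }
  { A, E }  = { A } ∪ { E }
  { D, E }  = { E } ∪ { D }
  { E, F }  = complement { A, B, C, D }
  { A, B, C }  = { A, B } ∪ { C }
  { A, B, F }  = { A, B } ∪ { A, F }
  { A, C, E }  = { A } ∪ { C, E }
  { A, C, F }  = { A } ∪ { C, F }
  { A, D, E }  = { E } ∪ { A, D }
  { A, E, F }  = { A, F } ∪ { E }
  { B, C, D }  = { C, D } ∪ { B, D }
  { B, C, E }  = complement { A, D, F }
  { B, D, E }  = { B, E } ∪ { D }
  { B, D, F }  = { F } ∪ { B, D }
  { B, E, F }  = complement { A, C, D }
  { C, D, E }  = { C, D } ∪ { E }
  { D, E, F }  = { E } ∪ { D, F }
  { A, B, C, E }  = complement { D, F }
  { A, B, C, F }  = { A, B } ∪ { C, F }
  { A, C, D, E }  = { E } ∪ { A, C, D }
  { A, D, E, F }  = { A, D, F } ∪ { E }
  { B, C, D, F }  = { C, F } ∪ { B, D }
  { B, C, E, F }  = complement { A, D }
  { B, D, E, F }  = { B, E } ∪ { D, F }
  — 61 sets.
Pass 5. New:
  { B, C }  = complement { A, D, E, F }
  { B, F }  = complement { A, C, D, E }
  { B, C, F }  = complement { A, D, E }
  — 64 sets.
Pass 6: stable.

Therefore σ(𝒜) = { {  }, { A }, { B }, { C }, { D }, { E }, { F }, { A, B }, { A, C }, { A, D }, { A, E }, { A, F }, { B, C }, { B, D }, { B, E }, { B, F }, { C, D }, { C, E }, { C, F }, { D, E }, { D, F }, { E, F }, { A, B, C }, { A, B, D }, { A, B, E }, { A, B, F }, { A, C, D }, { A, C, E }, { A, C, F }, { A, D, E }, { A, D, F }, { A, E, F }, { B, C, D }, { B, C, E }, { B, C, F }, { B, D, E }, { B, D, F }, { B, E, F }, { C, D, E }, { C, D, F }, { C, E, F }, { D, E, F }, { A, B, C, D }, { A, B, C, E }, { A, B, C, F }, { A, B, D, E }, { A, B, D, F }, { A, B, E, F }, { A, C, D, E }, { A, C, D, F }, { A, C, E, F }, { A, D, E, F }, { B, C, D, E }, { B, C, D, F }, { B, C, E, F }, { B, D, E, F }, { C, D, E, F }, { A, B, C, D, E }, { A, B, C, D, F }, { A, B, C, E, F }, { A, B, D, E, F }, { A, C, D, E, F }, { B, C, D, E, F }, S } (|σ(𝒜)| = 64).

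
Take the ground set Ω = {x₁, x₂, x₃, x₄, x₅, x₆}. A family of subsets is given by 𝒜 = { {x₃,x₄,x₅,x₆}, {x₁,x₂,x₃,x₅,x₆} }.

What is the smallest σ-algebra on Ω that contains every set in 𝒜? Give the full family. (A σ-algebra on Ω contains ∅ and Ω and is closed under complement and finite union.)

Answer: σ(𝒜) = { {}, {x₄}, {x₁,x₂}, {x₁,x₂,x₄}, {x₃,x₅,x₆}, {x₃,x₄,x₅,x₆}, {x₁,x₂,x₃,x₅,x₆}, Ω }

Trace:
Seed the family with 𝒜 together with ∅ and Ω: { {}, {x₃,x₄,x₅,x₆}, {x₁,x₂,x₃,x₅,x₆}, Ω }.
Step 1: +2 →
  {x₄}  = Ω∖{x₁,x₂,x₃,x₅,x₆}
  {x₁,x₂}  = Ω∖{x₃,x₄,x₅,x₆}
  (now 6)
Step 2: 1 new —
  {x₁,x₂,x₄}  = {x₁,x₂} ∪ {x₄}
  (now 7)
Step 3: 1 new —
  {x₃,x₅,x₆}  = Ω∖{x₁,x₂,x₄}
  (now 8)
After Step 4 the family is unchanged; done.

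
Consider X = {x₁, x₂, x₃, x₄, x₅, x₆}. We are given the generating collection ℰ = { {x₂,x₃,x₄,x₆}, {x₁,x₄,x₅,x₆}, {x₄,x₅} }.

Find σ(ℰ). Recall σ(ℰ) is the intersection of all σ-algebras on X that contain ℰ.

Answer: σ(ℰ) = { {}, {x₁}, {x₄}, {x₅}, {x₆}, {x₁,x₄}, {x₁,x₅}, {x₁,x₆}, {x₂,x₃}, {x₄,x₅}, {x₄,x₆}, {x₅,x₆}, {x₁,x₂,x₃}, {x₁,x₄,x₅}, {x₁,x₄,x₆}, {x₁,x₅,x₆}, {x₂,x₃,x₄}, {x₂,x₃,x₅}, {x₂,x₃,x₆}, {x₄,x₅,x₆}, {x₁,x₂,x₃,x₄}, {x₁,x₂,x₃,x₅}, {x₁,x₂,x₃,x₆}, {x₁,x₄,x₅,x₆}, {x₂,x₃,x₄,x₅}, {x₂,x₃,x₄,x₆}, {x₂,x₃,x₅,x₆}, {x₁,x₂,x₃,x₄,x₅}, {x₁,x₂,x₃,x₄,x₆}, {x₁,x₂,x₃,x₅,x₆}, {x₂,x₃,x₄,x₅,x₆}, X }

Trace:
Initial family (5 sets): { {}, {x₄,x₅}, {x₁,x₄,x₅,x₆}, {x₂,x₃,x₄,x₆}, X }.
Pass 1: 4 new —
  {x₁,x₅}  = ᶜ of {x₂,x₃,x₄,x₆}
  {x₂,x₃}  = ᶜ of {x₁,x₄,x₅,x₆}
  {x₁,x₂,x₃,x₆}  = ᶜ of {x₄,x₅}
  {x₂,x₃,x₄,x₅,x₆}  = {x₄,x₅} ∪ {x₂,x₃,x₄,x₆}
  — 9 sets.
Pass 2 adds 6:
  {x₁}  = ᶜ of {x₂,x₃,x₄,x₅,x₆}
  {x₁,x₄,x₅}  = {x₄,x₅} ∪ {x₁,x₅}
  {x₁,x₂,x₃,x₅}  = {x₂,x₃} ∪ {x₁,x₅}
  {x₂,x₃,x₄,x₅}  = {x₄,x₅} ∪ {x₂,x₃}
  {x₁,x₂,x₃,x₄,x₆}  = {x₁,x₂,x₃,x₆} ∪ {x₂,x₃,x₄,x₆}
  {x₁,x₂,x₃,x₅,x₆}  = {x₁,x₂,x₃,x₆} ∪ {x₁,x₅}
  — 15 sets.
Pass 3 adds 7:
  {x₄}  = ᶜ of {x₁,x₂,x₃,x₅,x₆}
  {x₅}  = ᶜ of {x₁,x₂,x₃,x₄,x₆}
  {x₁,x₆}  = ᶜ of {x₂,x₃,x₄,x₅}
  {x₄,x₆}  = ᶜ of {x₁,x₂,x₃,x₅}
  {x₁,x₂,x₃}  = {x₂,x₃} ∪ {x₁}
  {x₂,x₃,x₆}  = ᶜ of {x₁,x₄,x₅}
  {x₁,x₂,x₃,x₄,x₅}  = {x₄,x₅} ∪ {x₁,x₂,x₃,x₅}
  — 22 sets.
Pass 4. New:
  {x₆}  = ᶜ of {x₁,x₂,x₃,x₄,x₅}
  {x₁,x₄}  = {x₄} ∪ {x₁}
  {x₁,x₄,x₆}  = {x₁,x₆} ∪ {x₄,x₆}
  {x₁,x₅,x₆}  = {x₁,x₆} ∪ {x₁,x₅}
  {x₂,x₃,x₄}  = {x₂,x₃} ∪ {x₄}
  {x₂,x₃,x₅}  = {x₅} ∪ {x₂,x₃}
  {x₄,x₅,x₆}  = ᶜ of {x₁,x₂,x₃}
  {x₁,x₂,x₃,x₄}  = {x₁,x₂,x₃} ∪ {x₄}
  {x₂,x₃,x₅,x₆}  = {x₂,x₃,x₆} ∪ {x₅}
  — 31 sets.
Pass 5. New:
  {x₅,x₆}  = ᶜ of {x₁,x₂,x₃,x₄}
  — 32 sets.
After Pass 6 the family is unchanged; done.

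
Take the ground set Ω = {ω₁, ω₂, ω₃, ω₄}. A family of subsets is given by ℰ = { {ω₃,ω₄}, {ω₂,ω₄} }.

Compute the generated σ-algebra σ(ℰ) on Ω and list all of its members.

Initial family (4 sets): { {}, {ω₂,ω₄}, {ω₃,ω₄}, Ω }.
Round 1 (3 new):
  {ω₁,ω₂}  = complement {ω₃,ω₄}
  {ω₁,ω₃}  = complement {ω₂,ω₄}
  {ω₂,ω₃,ω₄}  = {ω₃,ω₄} ∪ {ω₂,ω₄}
  (now 7)
Round 2. New:
  {ω₁}  = complement {ω₂,ω₃,ω₄}
  {ω₁,ω₂,ω₃}  = {ω₁,ω₂} ∪ {ω₁,ω₃}
  {ω₁,ω₂,ω₄}  = {ω₁,ω₂} ∪ {ω₂,ω₄}
  {ω₁,ω₃,ω₄}  = {ω₃,ω₄} ∪ {ω₁,ω₃}
  (now 11)
Round 3 adds 3:
  {ω₂}  = complement {ω₁,ω₃,ω₄}
  {ω₃}  = complement {ω₁,ω₂,ω₄}
  {ω₄}  = complement {ω₁,ω₂,ω₃}
  (now 14)
Round 4: +2 →
  {ω₁,ω₄}  = {ω₄} ∪ {ω₁}
  {ω₂,ω₃}  = {ω₃} ∪ {ω₂}
  (now 16)
Round 5: already closed under ᶜ and ∪.

σ(ℰ) = { {}, {ω₁}, {ω₂}, {ω₃}, {ω₄}, {ω₁,ω₂}, {ω₁,ω₃}, {ω₁,ω₄}, {ω₂,ω₃}, {ω₂,ω₄}, {ω₃,ω₄}, {ω₁,ω₂,ω₃}, {ω₁,ω₂,ω₄}, {ω₁,ω₃,ω₄}, {ω₂,ω₃,ω₄}, Ω }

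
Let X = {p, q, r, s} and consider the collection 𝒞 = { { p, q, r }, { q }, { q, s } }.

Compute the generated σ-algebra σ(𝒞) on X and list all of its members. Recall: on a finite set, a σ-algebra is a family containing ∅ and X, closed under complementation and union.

σ(𝒞) (8 sets): { {  }, { q }, { s }, { p, r }, { q, s }, { p, q, r }, { p, r, s }, X }

Working:
Start: 𝒞 ∪ {∅, X} = { {  }, { q }, { q, s }, { p, q, r }, X }.
Round 1: 3 new —
  { s }  = X∖{ p, q, r }
  { p, r }  = X∖{ q, s }
  { p, r, s }  = X∖{ q }
  (now 8)
Round 2 adds nothing — fixpoint reached.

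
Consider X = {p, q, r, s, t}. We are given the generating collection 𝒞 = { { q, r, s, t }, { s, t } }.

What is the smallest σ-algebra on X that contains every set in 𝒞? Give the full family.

σ(𝒞) (8 sets): { ∅, { p }, { q, r }, { s, t }, { p, q, r }, { p, s, t }, { q, r, s, t }, X }

Derivation:
Initial family (4 sets): { ∅, { s, t }, { q, r, s, t }, X }.
Step 1: +2 →
  { p }  = complement { q, r, s, t }
  { p, q, r }  = complement { s, t }
  (now 6)
Step 2 (1 new):
  { p, s, t }  = { s, t } ∪ { p }
  (now 7)
Step 3 (1 new):
  { q, r }  = complement { p, s, t }
  (now 8)
Step 4 adds nothing — fixpoint reached.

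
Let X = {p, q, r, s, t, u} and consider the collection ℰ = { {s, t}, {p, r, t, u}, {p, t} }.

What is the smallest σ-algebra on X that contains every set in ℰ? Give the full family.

Answer: σ(ℰ) = { {}, {p}, {q}, {s}, {t}, {p, q}, {p, s}, {p, t}, {q, s}, {q, t}, {r, u}, {s, t}, {p, q, s}, {p, q, t}, {p, r, u}, {p, s, t}, {q, r, u}, {q, s, t}, {r, s, u}, {r, t, u}, {p, q, r, u}, {p, q, s, t}, {p, r, s, u}, {p, r, t, u}, {q, r, s, u}, {q, r, t, u}, {r, s, t, u}, {p, q, r, s, u}, {p, q, r, t, u}, {p, r, s, t, u}, {q, r, s, t, u}, X }

Check:
Initial family (5 sets): { {}, {p, t}, {s, t}, {p, r, t, u}, X }.
Pass 1: 5 new —
  {q, s}  = ᶜ of {p, r, t, u}
  {p, s, t}  = {s, t} ∪ {p, t}
  {p, q, r, u}  = ᶜ of {s, t}
  {q, r, s, u}  = ᶜ of {p, t}
  {p, r, s, t, u}  = {s, t} ∪ {p, r, t, u}
  |family| = 10
Pass 2: +7 →
  {q}  = ᶜ of {p, r, s, t, u}
  {q, r, u}  = ᶜ of {p, s, t}
  {q, s, t}  = {s, t} ∪ {q, s}
  {p, q, s, t}  = {p, s, t} ∪ {q, s}
  {p, q, r, s, u}  = {p, q, r, u} ∪ {q, r, s, u}
  {p, q, r, t, u}  = {p, r, t, u} ∪ {p, q, r, u}
  {q, r, s, t, u}  = {s, t} ∪ {q, r, s, u}
  |family| = 17
Pass 3 (6 new):
  {p}  = ᶜ of {q, r, s, t, u}
  {s}  = ᶜ of {p, q, r, t, u}
  {t}  = ᶜ of {p, q, r, s, u}
  {r, u}  = ᶜ of {p, q, s, t}
  {p, q, t}  = {p, t} ∪ {q}
  {p, r, u}  = ᶜ of {q, s, t}
  |family| = 23
Pass 4. New:
  {p, q}  = {p} ∪ {q}
  {p, s}  = {p} ∪ {s}
  {q, t}  = {q} ∪ {t}
  {p, q, s}  = {p} ∪ {q, s}
  {r, s, u}  = ᶜ of {p, q, t}
  {r, t, u}  = {t} ∪ {r, u}
  {p, r, s, u}  = {p, r, u} ∪ {s}
  {q, r, t, u}  = {q, r, u} ∪ {t}
  {r, s, t, u}  = {s, t} ∪ {r, u}
  |family| = 32
Pass 5: already closed under ᶜ and ∪.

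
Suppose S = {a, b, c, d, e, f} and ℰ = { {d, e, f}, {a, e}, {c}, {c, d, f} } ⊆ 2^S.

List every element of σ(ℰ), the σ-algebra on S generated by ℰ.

Seed the family with ℰ together with ∅ and S: { ∅, {c}, {a, e}, {c, d, f}, {d, e, f}, S }.
Iteration 1 adds 8:
  {a, b, c}  = S∖{d, e, f}
  {a, b, e}  = S∖{c, d, f}
  {a, c, e}  = {c} ∪ {a, e}
  {a, d, e, f}  = {a, e} ∪ {d, e, f}
  {b, c, d, f}  = S∖{a, e}
  {c, d, e, f}  = {c} ∪ {d, e, f}
  {a, b, d, e, f}  = S∖{c}
  {a, c, d, e, f}  = {a, e} ∪ {c, d, f}
  [14 total]
Iteration 2. New:
  {b}  = S∖{a, c, d, e, f}
  {a, b}  = S∖{c, d, e, f}
  {b, c}  = S∖{a, d, e, f}
  {b, d, f}  = S∖{a, c, e}
  {a, b, c, e}  = {a, b, c} ∪ {a, c, e}
  {a, b, c, d, f}  = {a, b, c} ∪ {b, c, d, f}
  {b, c, d, e, f}  = {c, d, e, f} ∪ {b, c, d, f}
  [21 total]
Iteration 3 (5 new):
  {a}  = S∖{b, c, d, e, f}
  {e}  = S∖{a, b, c, d, f}
  {d, f}  = S∖{a, b, c, e}
  {a, b, d, f}  = {b, d, f} ∪ {a, b}
  {b, d, e, f}  = {b, d, f} ∪ {d, e, f}
  [26 total]
Iteration 4. New:
  {a, c}  = S∖{b, d, e, f}
  {b, e}  = {b} ∪ {e}
  {c, e}  = S∖{a, b, d, f}
  {a, d, f}  = {d, f} ∪ {a}
  {b, c, e}  = {e} ∪ {b, c}
  {a, c, d, f}  = {c, d, f} ∪ {a}
  [32 total]
Iteration 5 adds nothing — fixpoint reached.

σ(ℰ) = { ∅, {a}, {b}, {c}, {e}, {a, b}, {a, c}, {a, e}, {b, c}, {b, e}, {c, e}, {d, f}, {a, b, c}, {a, b, e}, {a, c, e}, {a, d, f}, {b, c, e}, {b, d, f}, {c, d, f}, {d, e, f}, {a, b, c, e}, {a, b, d, f}, {a, c, d, f}, {a, d, e, f}, {b, c, d, f}, {b, d, e, f}, {c, d, e, f}, {a, b, c, d, f}, {a, b, d, e, f}, {a, c, d, e, f}, {b, c, d, e, f}, S }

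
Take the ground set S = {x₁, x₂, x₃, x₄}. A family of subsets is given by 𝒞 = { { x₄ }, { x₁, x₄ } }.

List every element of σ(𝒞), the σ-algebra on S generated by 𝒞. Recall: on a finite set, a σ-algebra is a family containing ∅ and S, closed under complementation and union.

Seed the family with 𝒞 together with ∅ and S: { {}, { x₄ }, { x₁, x₄ }, S }.
Round 1 adds 2:
  { x₂, x₃ }  = { x₁, x₄ }ᶜ
  { x₁, x₂, x₃ }  = { x₄ }ᶜ
  |family| = 6
Round 2 (1 new):
  { x₂, x₃, x₄ }  = { x₂, x₃ } ∪ { x₄ }
  |family| = 7
Round 3. New:
  { x₁ }  = { x₂, x₃, x₄ }ᶜ
  |family| = 8
Round 4 adds nothing — fixpoint reached.

σ(𝒞) = { {}, { x₁ }, { x₄ }, { x₁, x₄ }, { x₂, x₃ }, { x₁, x₂, x₃ }, { x₂, x₃, x₄ }, S }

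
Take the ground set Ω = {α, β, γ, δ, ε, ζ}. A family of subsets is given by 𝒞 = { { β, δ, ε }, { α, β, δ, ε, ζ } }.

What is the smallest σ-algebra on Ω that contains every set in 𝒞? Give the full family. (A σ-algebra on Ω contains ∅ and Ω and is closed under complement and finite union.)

Seed the family with 𝒞 together with ∅ and Ω: { {  }, { β, δ, ε }, { α, β, δ, ε, ζ }, Ω }.
Pass 1: +2 →
  { γ }  = ᶜ of { α, β, δ, ε, ζ }
  { α, γ, ζ }  = ᶜ of { β, δ, ε }
  (now 6)
Pass 2: +1 →
  { β, γ, δ, ε }  = { γ } ∪ { β, δ, ε }
  (now 7)
Pass 3 (1 new):
  { α, ζ }  = ᶜ of { β, γ, δ, ε }
  (now 8)
Pass 4: closed — nothing new.

σ(𝒞) = { {  }, { γ }, { α, ζ }, { α, γ, ζ }, { β, δ, ε }, { β, γ, δ, ε }, { α, β, δ, ε, ζ }, Ω }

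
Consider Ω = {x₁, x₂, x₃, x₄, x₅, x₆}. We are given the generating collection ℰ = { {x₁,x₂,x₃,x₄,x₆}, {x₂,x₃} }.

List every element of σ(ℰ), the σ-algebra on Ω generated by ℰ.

Seed the family with ℰ together with ∅ and Ω: { {}, {x₂,x₃}, {x₁,x₂,x₃,x₄,x₆}, Ω }.
Round 1: +2 →
  {x₅}  = complement {x₁,x₂,x₃,x₄,x₆}
  {x₁,x₄,x₅,x₆}  = complement {x₂,x₃}
  — 6 sets.
Round 2. New:
  {x₂,x₃,x₅}  = {x₂,x₃} ∪ {x₅}
  — 7 sets.
Round 3: +1 →
  {x₁,x₄,x₆}  = complement {x₂,x₃,x₅}
  — 8 sets.
Round 4: closed — nothing new.

Hence σ(ℰ) has 8 members: { {}, {x₅}, {x₂,x₃}, {x₁,x₄,x₆}, {x₂,x₃,x₅}, {x₁,x₄,x₅,x₆}, {x₁,x₂,x₃,x₄,x₆}, Ω }.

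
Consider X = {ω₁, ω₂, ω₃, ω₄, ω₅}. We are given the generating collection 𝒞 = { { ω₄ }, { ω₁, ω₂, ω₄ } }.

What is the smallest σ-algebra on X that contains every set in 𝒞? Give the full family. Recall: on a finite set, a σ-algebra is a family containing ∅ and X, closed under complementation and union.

σ(𝒞) (8 sets): { ∅, { ω₄ }, { ω₁, ω₂ }, { ω₃, ω₅ }, { ω₁, ω₂, ω₄ }, { ω₃, ω₄, ω₅ }, { ω₁, ω₂, ω₃, ω₅ }, X }

Check:
Begin from { ∅, { ω₄ }, { ω₁, ω₂, ω₄ }, X } (that is, 𝒞 plus ∅ and X).
Pass 1 (2 new):
  { ω₃, ω₅ }  = complement { ω₁, ω₂, ω₄ }
  { ω₁, ω₂, ω₃, ω₅ }  = complement { ω₄ }
Pass 2 adds 1:
  { ω₃, ω₄, ω₅ }  = { ω₄ } ∪ { ω₃, ω₅ }
Pass 3: 1 new —
  { ω₁, ω₂ }  = complement { ω₃, ω₄, ω₅ }
Pass 4 adds nothing — fixpoint reached.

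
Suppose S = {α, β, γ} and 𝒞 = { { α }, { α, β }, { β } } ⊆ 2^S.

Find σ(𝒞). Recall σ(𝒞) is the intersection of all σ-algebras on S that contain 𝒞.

Seed the family with 𝒞 together with ∅ and S: { ∅, { α }, { β }, { α, β }, S }.
Iteration 1: 3 new —
  { γ }  = ᶜ of { α, β }
  { α, γ }  = ᶜ of { β }
  { β, γ }  = ᶜ of { α }
  |family| = 8
Iteration 2: no new sets; the family is a σ-algebra.

Therefore σ(𝒞) = { ∅, { α }, { β }, { γ }, { α, β }, { α, γ }, { β, γ }, S } (|σ(𝒞)| = 8).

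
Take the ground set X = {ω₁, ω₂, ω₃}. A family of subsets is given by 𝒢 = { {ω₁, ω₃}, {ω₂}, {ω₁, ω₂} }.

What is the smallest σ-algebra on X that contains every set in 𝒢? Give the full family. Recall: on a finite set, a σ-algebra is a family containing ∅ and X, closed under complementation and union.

Begin from { {}, {ω₂}, {ω₁, ω₂}, {ω₁, ω₃}, X } (that is, 𝒢 plus ∅ and X).
Step 1: 1 new —
  {ω₃}  = X∖{ω₁, ω₂}
  (now 6)
Step 2 adds 1:
  {ω₂, ω₃}  = {ω₃} ∪ {ω₂}
  (now 7)
Step 3 adds 1:
  {ω₁}  = X∖{ω₂, ω₃}
  (now 8)
After Step 4 the family is unchanged; done.

|σ(𝒢)| = 8.  σ(𝒢) = { {}, {ω₁}, {ω₂}, {ω₃}, {ω₁, ω₂}, {ω₁, ω₃}, {ω₂, ω₃}, X }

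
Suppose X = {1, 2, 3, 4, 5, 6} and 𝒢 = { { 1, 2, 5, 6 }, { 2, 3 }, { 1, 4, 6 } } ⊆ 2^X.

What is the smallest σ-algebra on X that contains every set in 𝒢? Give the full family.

σ(𝒢) (32 sets): { {}, { 2 }, { 3 }, { 4 }, { 5 }, { 1, 6 }, { 2, 3 }, { 2, 4 }, { 2, 5 }, { 3, 4 }, { 3, 5 }, { 4, 5 }, { 1, 2, 6 }, { 1, 3, 6 }, { 1, 4, 6 }, { 1, 5, 6 }, { 2, 3, 4 }, { 2, 3, 5 }, { 2, 4, 5 }, { 3, 4, 5 }, { 1, 2, 3, 6 }, { 1, 2, 4, 6 }, { 1, 2, 5, 6 }, { 1, 3, 4, 6 }, { 1, 3, 5, 6 }, { 1, 4, 5, 6 }, { 2, 3, 4, 5 }, { 1, 2, 3, 4, 6 }, { 1, 2, 3, 5, 6 }, { 1, 2, 4, 5, 6 }, { 1, 3, 4, 5, 6 }, X }

Check:
Take S₀ = 𝒢 ∪ {∅, X} = { {}, { 2, 3 }, { 1, 4, 6 }, { 1, 2, 5, 6 }, X }.
Step 1 (6 new):
  { 3, 4 }  = ᶜ of { 1, 2, 5, 6 }
  { 2, 3, 5 }  = ᶜ of { 1, 4, 6 }
  { 1, 4, 5, 6 }  = ᶜ of { 2, 3 }
  { 1, 2, 3, 4, 6 }  = { 2, 3 } ∪ { 1, 4, 6 }
  { 1, 2, 3, 5, 6 }  = { 2, 3 } ∪ { 1, 2, 5, 6 }
  { 1, 2, 4, 5, 6 }  = { 1, 4, 6 } ∪ { 1, 2, 5, 6 }
  |family| = 11
Step 2: +7 →
  { 3 }  = ᶜ of { 1, 2, 4, 5, 6 }
  { 4 }  = ᶜ of { 1, 2, 3, 5, 6 }
  { 5 }  = ᶜ of { 1, 2, 3, 4, 6 }
  { 2, 3, 4 }  = { 3, 4 } ∪ { 2, 3 }
  { 1, 3, 4, 6 }  = { 3, 4 } ∪ { 1, 4, 6 }
  { 2, 3, 4, 5 }  = { 3, 4 } ∪ { 2, 3, 5 }
  { 1, 3, 4, 5, 6 }  = { 3, 4 } ∪ { 1, 4, 5, 6 }
  |family| = 18
Step 3: 7 new —
  { 2 }  = ᶜ of { 1, 3, 4, 5, 6 }
  { 1, 6 }  = ᶜ of { 2, 3, 4, 5 }
  { 2, 5 }  = ᶜ of { 1, 3, 4, 6 }
  { 3, 5 }  = { 3 } ∪ { 5 }
  { 4, 5 }  = { 4 } ∪ { 5 }
  { 1, 5, 6 }  = ᶜ of { 2, 3, 4 }
  { 3, 4, 5 }  = { 3, 4 } ∪ { 5 }
  |family| = 25
Step 4 adds 7:
  { 2, 4 }  = { 2 } ∪ { 4 }
  { 1, 2, 6 }  = ᶜ of { 3, 4, 5 }
  { 1, 3, 6 }  = { 1, 6 } ∪ { 3 }
  { 2, 4, 5 }  = { 2, 5 } ∪ { 4, 5 }
  { 1, 2, 3, 6 }  = ᶜ of { 4, 5 }
  { 1, 2, 4, 6 }  = ᶜ of { 3, 5 }
  { 1, 3, 5, 6 }  = { 1, 6 } ∪ { 3, 5 }
  |family| = 32
Step 5: no new sets; the family is a σ-algebra.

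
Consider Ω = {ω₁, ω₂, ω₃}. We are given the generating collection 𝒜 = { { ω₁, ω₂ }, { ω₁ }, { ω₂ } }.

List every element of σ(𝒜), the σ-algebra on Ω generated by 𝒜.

Seed the family with 𝒜 together with ∅ and Ω: { {  }, { ω₁ }, { ω₂ }, { ω₁, ω₂ }, Ω }.
Pass 1 (3 new):
  { ω₃ }  = complement { ω₁, ω₂ }
  { ω₁, ω₃ }  = complement { ω₂ }
  { ω₂, ω₃ }  = complement { ω₁ }
  — 8 sets.
Pass 2: stable.

|σ(𝒜)| = 8.  σ(𝒜) = { {  }, { ω₁ }, { ω₂ }, { ω₃ }, { ω₁, ω₂ }, { ω₁, ω₃ }, { ω₂, ω₃ }, Ω }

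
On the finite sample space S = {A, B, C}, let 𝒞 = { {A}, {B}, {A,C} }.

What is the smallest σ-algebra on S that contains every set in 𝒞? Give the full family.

Initial family (5 sets): { ∅, {A}, {B}, {A,C}, S }.
Step 1: 2 new —
  {A,B}  = {B} ∪ {A}
  {B,C}  = ᶜ of {A}
Step 2 adds 1:
  {C}  = ᶜ of {A,B}
Step 3 adds nothing — fixpoint reached.

Hence σ(𝒞) has 8 members: { ∅, {A}, {B}, {C}, {A,B}, {A,C}, {B,C}, S }.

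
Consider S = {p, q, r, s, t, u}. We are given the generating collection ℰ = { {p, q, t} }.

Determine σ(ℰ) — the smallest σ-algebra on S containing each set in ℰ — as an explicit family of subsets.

σ(ℰ) = { {}, {p, q, t}, {r, s, u}, S }

Working:
Start: ℰ ∪ {∅, S} = { {}, {p, q, t}, S }.
Step 1 adds 1:
  {r, s, u}  = complement {p, q, t}
  — 4 sets.
Step 2: already closed under ᶜ and ∪.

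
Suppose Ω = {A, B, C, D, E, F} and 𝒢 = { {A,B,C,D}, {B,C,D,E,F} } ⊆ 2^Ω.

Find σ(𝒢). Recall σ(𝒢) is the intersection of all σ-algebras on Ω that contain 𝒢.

Seed the family with 𝒢 together with ∅ and Ω: { {}, {A,B,C,D}, {B,C,D,E,F}, Ω }.
Step 1 adds 2:
  {A}  = complement {B,C,D,E,F}
  {E,F}  = complement {A,B,C,D}
  |family| = 6
Step 2 adds 1:
  {A,E,F}  = {E,F} ∪ {A}
  |family| = 7
Step 3 adds 1:
  {B,C,D}  = complement {A,E,F}
  |family| = 8
Step 4: stable.

Therefore σ(𝒢) = { {}, {A}, {E,F}, {A,E,F}, {B,C,D}, {A,B,C,D}, {B,C,D,E,F}, Ω } (|σ(𝒢)| = 8).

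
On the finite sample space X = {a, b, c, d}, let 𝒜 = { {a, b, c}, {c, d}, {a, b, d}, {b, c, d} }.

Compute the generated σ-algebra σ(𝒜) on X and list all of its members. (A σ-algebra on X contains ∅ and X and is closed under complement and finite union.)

Answer: σ(𝒜) = { {}, {a}, {b}, {c}, {d}, {a, b}, {a, c}, {a, d}, {b, c}, {b, d}, {c, d}, {a, b, c}, {a, b, d}, {a, c, d}, {b, c, d}, X }

Check:
Initial family (6 sets): { {}, {c, d}, {a, b, c}, {a, b, d}, {b, c, d}, X }.
Step 1: +4 →
  {a}  = complement {b, c, d}
  {c}  = complement {a, b, d}
  {d}  = complement {a, b, c}
  {a, b}  = complement {c, d}
  — 10 sets.
Step 2: +3 →
  {a, c}  = {c} ∪ {a}
  {a, d}  = {d} ∪ {a}
  {a, c, d}  = {c, d} ∪ {a}
  — 13 sets.
Step 3 adds 3:
  {b}  = complement {a, c, d}
  {b, c}  = complement {a, d}
  {b, d}  = complement {a, c}
  — 16 sets.
Step 4: no new sets; the family is a σ-algebra.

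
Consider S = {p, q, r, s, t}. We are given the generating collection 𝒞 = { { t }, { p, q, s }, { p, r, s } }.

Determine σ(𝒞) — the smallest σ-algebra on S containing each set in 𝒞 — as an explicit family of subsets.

Take S₀ = 𝒞 ∪ {∅, S} = { {  }, { t }, { p, q, s }, { p, r, s }, S }.
Step 1: 5 new —
  { q, t }  = complement { p, r, s }
  { r, t }  = complement { p, q, s }
  { p, q, r, s }  = complement { t }
  { p, q, s, t }  = { p, q, s } ∪ { t }
  { p, r, s, t }  = { p, r, s } ∪ { t }
  |family| = 10
Step 2. New:
  { q }  = complement { p, r, s, t }
  { r }  = complement { p, q, s, t }
  { q, r, t }  = { q, t } ∪ { r, t }
  |family| = 13
Step 3: 2 new —
  { p, s }  = complement { q, r, t }
  { q, r }  = { r } ∪ { q }
  |family| = 15
Step 4: +1 →
  { p, s, t }  = complement { q, r }
  |family| = 16
After Step 5 the family is unchanged; done.

Hence σ(𝒞) has 16 members: { {  }, { q }, { r }, { t }, { p, s }, { q, r }, { q, t }, { r, t }, { p, q, s }, { p, r, s }, { p, s, t }, { q, r, t }, { p, q, r, s }, { p, q, s, t }, { p, r, s, t }, S }.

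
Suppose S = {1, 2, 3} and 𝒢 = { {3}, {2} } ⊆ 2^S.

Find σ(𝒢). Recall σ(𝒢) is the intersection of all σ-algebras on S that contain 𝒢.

Take S₀ = 𝒢 ∪ {∅, S} = { ∅, {2}, {3}, S }.
Round 1. New:
  {1, 2}  = {3}ᶜ
  {1, 3}  = {2}ᶜ
  {2, 3}  = {3} ∪ {2}
  — 7 sets.
Round 2 adds 1:
  {1}  = {2, 3}ᶜ
  — 8 sets.
Round 3: no new sets; the family is a σ-algebra.

Therefore σ(𝒢) = { ∅, {1}, {2}, {3}, {1, 2}, {1, 3}, {2, 3}, S } (|σ(𝒢)| = 8).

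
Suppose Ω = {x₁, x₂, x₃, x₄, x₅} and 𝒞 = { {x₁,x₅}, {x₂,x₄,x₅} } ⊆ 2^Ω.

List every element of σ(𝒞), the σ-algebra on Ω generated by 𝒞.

Take S₀ = 𝒞 ∪ {∅, Ω} = { {}, {x₁,x₅}, {x₂,x₄,x₅}, Ω }.
Iteration 1. New:
  {x₁,x₃}  = complement {x₂,x₄,x₅}
  {x₂,x₃,x₄}  = complement {x₁,x₅}
  {x₁,x₂,x₄,x₅}  = {x₂,x₄,x₅} ∪ {x₁,x₅}
  (now 7)
Iteration 2: +4 →
  {x₃}  = complement {x₁,x₂,x₄,x₅}
  {x₁,x₃,x₅}  = {x₁,x₃} ∪ {x₁,x₅}
  {x₁,x₂,x₃,x₄}  = {x₂,x₃,x₄} ∪ {x₁,x₃}
  {x₂,x₃,x₄,x₅}  = {x₂,x₃,x₄} ∪ {x₂,x₄,x₅}
  (now 11)
Iteration 3 adds 3:
  {x₁}  = complement {x₂,x₃,x₄,x₅}
  {x₅}  = complement {x₁,x₂,x₃,x₄}
  {x₂,x₄}  = complement {x₁,x₃,x₅}
  (now 14)
Iteration 4. New:
  {x₃,x₅}  = {x₃} ∪ {x₅}
  {x₁,x₂,x₄}  = {x₂,x₄} ∪ {x₁}
  (now 16)
Iteration 5 adds nothing — fixpoint reached.

Hence σ(𝒞) has 16 members: { {}, {x₁}, {x₃}, {x₅}, {x₁,x₃}, {x₁,x₅}, {x₂,x₄}, {x₃,x₅}, {x₁,x₂,x₄}, {x₁,x₃,x₅}, {x₂,x₃,x₄}, {x₂,x₄,x₅}, {x₁,x₂,x₃,x₄}, {x₁,x₂,x₄,x₅}, {x₂,x₃,x₄,x₅}, Ω }.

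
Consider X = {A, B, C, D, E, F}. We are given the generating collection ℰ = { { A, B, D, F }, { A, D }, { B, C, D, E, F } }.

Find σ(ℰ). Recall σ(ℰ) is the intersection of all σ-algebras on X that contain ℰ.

σ(ℰ) (16 sets): { {  }, { A }, { D }, { A, D }, { B, F }, { C, E }, { A, B, F }, { A, C, E }, { B, D, F }, { C, D, E }, { A, B, D, F }, { A, C, D, E }, { B, C, E, F }, { A, B, C, E, F }, { B, C, D, E, F }, X }

Trace:
Seed the family with ℰ together with ∅ and X: { {  }, { A, D }, { A, B, D, F }, { B, C, D, E, F }, X }.
Iteration 1: 3 new —
  { A }  = complement { B, C, D, E, F }
  { C, E }  = complement { A, B, D, F }
  { B, C, E, F }  = complement { A, D }
  [8 total]
Iteration 2 (3 new):
  { A, C, E }  = { C, E } ∪ { A }
  { A, C, D, E }  = { C, E } ∪ { A, D }
  { A, B, C, E, F }  = { B, C, E, F } ∪ { A }
  [11 total]
Iteration 3: 3 new —
  { D }  = complement { A, B, C, E, F }
  { B, F }  = complement { A, C, D, E }
  { B, D, F }  = complement { A, C, E }
  [14 total]
Iteration 4 adds 2:
  { A, B, F }  = { B, F } ∪ { A }
  { C, D, E }  = { C, E } ∪ { D }
  [16 total]
Iteration 5: closed — nothing new.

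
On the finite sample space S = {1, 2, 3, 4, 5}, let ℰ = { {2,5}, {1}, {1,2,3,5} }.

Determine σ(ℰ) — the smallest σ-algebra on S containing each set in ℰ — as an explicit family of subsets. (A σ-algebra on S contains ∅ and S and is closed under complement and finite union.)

σ(ℰ) (16 sets): { {}, {1}, {3}, {4}, {1,3}, {1,4}, {2,5}, {3,4}, {1,2,5}, {1,3,4}, {2,3,5}, {2,4,5}, {1,2,3,5}, {1,2,4,5}, {2,3,4,5}, S }

Working:
Begin from { {}, {1}, {2,5}, {1,2,3,5}, S } (that is, ℰ plus ∅ and S).
Step 1 (4 new):
  {4}  = complement {1,2,3,5}
  {1,2,5}  = {2,5} ∪ {1}
  {1,3,4}  = complement {2,5}
  {2,3,4,5}  = complement {1}
  [9 total]
Step 2 (4 new):
  {1,4}  = {4} ∪ {1}
  {3,4}  = complement {1,2,5}
  {2,4,5}  = {2,5} ∪ {4}
  {1,2,4,5}  = {1,2,5} ∪ {4}
  [13 total]
Step 3: 3 new —
  {3}  = complement {1,2,4,5}
  {1,3}  = complement {2,4,5}
  {2,3,5}  = complement {1,4}
  [16 total]
Step 4: already closed under ᶜ and ∪.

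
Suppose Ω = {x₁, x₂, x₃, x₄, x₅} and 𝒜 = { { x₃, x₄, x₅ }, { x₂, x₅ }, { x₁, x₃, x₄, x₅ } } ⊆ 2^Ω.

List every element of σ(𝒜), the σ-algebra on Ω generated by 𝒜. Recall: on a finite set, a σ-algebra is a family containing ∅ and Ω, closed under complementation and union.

Start: 𝒜 ∪ {∅, Ω} = { {}, { x₂, x₅ }, { x₃, x₄, x₅ }, { x₁, x₃, x₄, x₅ }, Ω }.
Round 1 adds 4:
  { x₂ }  = complement { x₁, x₃, x₄, x₅ }
  { x₁, x₂ }  = complement { x₃, x₄, x₅ }
  { x₁, x₃, x₄ }  = complement { x₂, x₅ }
  { x₂, x₃, x₄, x₅ }  = { x₂, x₅ } ∪ { x₃, x₄, x₅ }
Round 2: +3 →
  { x₁ }  = complement { x₂, x₃, x₄, x₅ }
  { x₁, x₂, x₅ }  = { x₂, x₅ } ∪ { x₁, x₂ }
  { x₁, x₂, x₃, x₄ }  = { x₁, x₂ } ∪ { x₁, x₃, x₄ }
Round 3. New:
  { x₅ }  = complement { x₁, x₂, x₃, x₄ }
  { x₃, x₄ }  = complement { x₁, x₂, x₅ }
Round 4: 2 new —
  { x₁, x₅ }  = { x₅ } ∪ { x₁ }
  { x₂, x₃, x₄ }  = { x₃, x₄ } ∪ { x₂ }
Round 5: already closed under ᶜ and ∪.

Hence σ(𝒜) has 16 members: { {}, { x₁ }, { x₂ }, { x₅ }, { x₁, x₂ }, { x₁, x₅ }, { x₂, x₅ }, { x₃, x₄ }, { x₁, x₂, x₅ }, { x₁, x₃, x₄ }, { x₂, x₃, x₄ }, { x₃, x₄, x₅ }, { x₁, x₂, x₃, x₄ }, { x₁, x₃, x₄, x₅ }, { x₂, x₃, x₄, x₅ }, Ω }.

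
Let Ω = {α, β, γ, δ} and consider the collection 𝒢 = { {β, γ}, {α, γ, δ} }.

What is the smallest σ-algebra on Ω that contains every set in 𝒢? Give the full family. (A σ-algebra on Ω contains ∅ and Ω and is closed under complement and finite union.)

σ(𝒢) (8 sets): { {}, {β}, {γ}, {α, δ}, {β, γ}, {α, β, δ}, {α, γ, δ}, Ω }

Working:
Begin from { {}, {β, γ}, {α, γ, δ}, Ω } (that is, 𝒢 plus ∅ and Ω).
Round 1: 2 new —
  {β}  = complement {α, γ, δ}
  {α, δ}  = complement {β, γ}
  [6 total]
Round 2: 1 new —
  {α, β, δ}  = {α, δ} ∪ {β}
  [7 total]
Round 3: +1 →
  {γ}  = complement {α, β, δ}
  [8 total]
Round 4: stable.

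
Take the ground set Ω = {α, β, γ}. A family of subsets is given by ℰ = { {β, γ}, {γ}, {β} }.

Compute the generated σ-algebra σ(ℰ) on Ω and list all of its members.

|σ(ℰ)| = 8.  σ(ℰ) = { {}, {α}, {β}, {γ}, {α, β}, {α, γ}, {β, γ}, Ω }

Trace:
Take S₀ = ℰ ∪ {∅, Ω} = { {}, {β}, {γ}, {β, γ}, Ω }.
Step 1. New:
  {α}  = Ω∖{β, γ}
  {α, β}  = Ω∖{γ}
  {α, γ}  = Ω∖{β}
  (now 8)
After Step 2 the family is unchanged; done.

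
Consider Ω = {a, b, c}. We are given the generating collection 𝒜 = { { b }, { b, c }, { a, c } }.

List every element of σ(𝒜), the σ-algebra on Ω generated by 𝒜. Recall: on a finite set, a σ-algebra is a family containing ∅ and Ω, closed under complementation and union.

Initial family (5 sets): { {  }, { b }, { a, c }, { b, c }, Ω }.
Step 1 (1 new):
  { a }  = complement { b, c }
  [6 total]
Step 2. New:
  { a, b }  = { b } ∪ { a }
  [7 total]
Step 3: +1 →
  { c }  = complement { a, b }
  [8 total]
Step 4: no new sets; the family is a σ-algebra.

σ(𝒜) = { {  }, { a }, { b }, { c }, { a, b }, { a, c }, { b, c }, Ω }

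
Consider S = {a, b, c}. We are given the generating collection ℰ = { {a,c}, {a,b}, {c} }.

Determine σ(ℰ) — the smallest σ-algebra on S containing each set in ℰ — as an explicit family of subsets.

σ(ℰ) (8 sets): { ∅, {a}, {b}, {c}, {a,b}, {a,c}, {b,c}, S }

Check:
Begin from { ∅, {c}, {a,b}, {a,c}, S } (that is, ℰ plus ∅ and S).
Round 1. New:
  {b}  = complement {a,c}
  — 6 sets.
Round 2: +1 →
  {b,c}  = {c} ∪ {b}
  — 7 sets.
Round 3. New:
  {a}  = complement {b,c}
  — 8 sets.
After Round 4 the family is unchanged; done.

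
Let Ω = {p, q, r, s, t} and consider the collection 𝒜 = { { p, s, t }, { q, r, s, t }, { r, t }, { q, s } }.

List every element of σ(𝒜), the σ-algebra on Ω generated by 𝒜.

σ(𝒜) (32 sets): { {}, { p }, { q }, { r }, { s }, { t }, { p, q }, { p, r }, { p, s }, { p, t }, { q, r }, { q, s }, { q, t }, { r, s }, { r, t }, { s, t }, { p, q, r }, { p, q, s }, { p, q, t }, { p, r, s }, { p, r, t }, { p, s, t }, { q, r, s }, { q, r, t }, { q, s, t }, { r, s, t }, { p, q, r, s }, { p, q, r, t }, { p, q, s, t }, { p, r, s, t }, { q, r, s, t }, Ω }

Working:
Take S₀ = 𝒜 ∪ {∅, Ω} = { {}, { q, s }, { r, t }, { p, s, t }, { q, r, s, t }, Ω }.
Iteration 1: 6 new —
  { p }  = Ω∖{ q, r, s, t }
  { q, r }  = Ω∖{ p, s, t }
  { p, q, s }  = Ω∖{ r, t }
  { p, r, t }  = Ω∖{ q, s }
  { p, q, s, t }  = { p, s, t } ∪ { q, s }
  { p, r, s, t }  = { p, s, t } ∪ { r, t }
  [12 total]
Iteration 2 adds 7:
  { q }  = Ω∖{ p, r, s, t }
  { r }  = Ω∖{ p, q, s, t }
  { p, q, r }  = { q, r } ∪ { p }
  { q, r, s }  = { q, r } ∪ { q, s }
  { q, r, t }  = { q, r } ∪ { r, t }
  { p, q, r, s }  = { p, q, s } ∪ { q, r }
  { p, q, r, t }  = { p, r, t } ∪ { q, r }
  [19 total]
Iteration 3: 7 new —
  { s }  = Ω∖{ p, q, r, t }
  { t }  = Ω∖{ p, q, r, s }
  { p, q }  = { q } ∪ { p }
  { p, r }  = { r } ∪ { p }
  { p, s }  = Ω∖{ q, r, t }
  { p, t }  = Ω∖{ q, r, s }
  { s, t }  = Ω∖{ p, q, r }
  [26 total]
Iteration 4. New:
  { q, t }  = { q } ∪ { t }
  { r, s }  = { r } ∪ { s }
  { p, q, t }  = { p, q } ∪ { t }
  { p, r, s }  = { r } ∪ { p, s }
  { q, s, t }  = Ω∖{ p, r }
  { r, s, t }  = Ω∖{ p, q }
  [32 total]
Iteration 5: stable.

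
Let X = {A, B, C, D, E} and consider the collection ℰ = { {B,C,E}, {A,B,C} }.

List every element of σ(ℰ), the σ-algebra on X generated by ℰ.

Begin from { {}, {A,B,C}, {B,C,E}, X } (that is, ℰ plus ∅ and X).
Step 1 adds 3:
  {A,D}  = complement {B,C,E}
  {D,E}  = complement {A,B,C}
  {A,B,C,E}  = {A,B,C} ∪ {B,C,E}
Step 2 adds 4:
  {D}  = complement {A,B,C,E}
  {A,D,E}  = {D,E} ∪ {A,D}
  {A,B,C,D}  = {A,B,C} ∪ {A,D}
  {B,C,D,E}  = {D,E} ∪ {B,C,E}
Step 3 (3 new):
  {A}  = complement {B,C,D,E}
  {E}  = complement {A,B,C,D}
  {B,C}  = complement {A,D,E}
Step 4. New:
  {A,E}  = {E} ∪ {A}
  {B,C,D}  = {B,C} ∪ {D}
Step 5: already closed under ᶜ and ∪.

Therefore σ(ℰ) = { {}, {A}, {D}, {E}, {A,D}, {A,E}, {B,C}, {D,E}, {A,B,C}, {A,D,E}, {B,C,D}, {B,C,E}, {A,B,C,D}, {A,B,C,E}, {B,C,D,E}, X } (|σ(ℰ)| = 16).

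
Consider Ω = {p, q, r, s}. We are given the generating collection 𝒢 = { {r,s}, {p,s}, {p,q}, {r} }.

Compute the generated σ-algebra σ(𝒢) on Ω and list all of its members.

|σ(𝒢)| = 16.  σ(𝒢) = { {}, {p}, {q}, {r}, {s}, {p,q}, {p,r}, {p,s}, {q,r}, {q,s}, {r,s}, {p,q,r}, {p,q,s}, {p,r,s}, {q,r,s}, Ω }

Working:
Begin from { {}, {r}, {p,q}, {p,s}, {r,s}, Ω } (that is, 𝒢 plus ∅ and Ω).
Round 1 adds 4:
  {q,r}  = {p,s}ᶜ
  {p,q,r}  = {r} ∪ {p,q}
  {p,q,s}  = {r}ᶜ
  {p,r,s}  = {r} ∪ {p,s}
  (now 10)
Round 2: +3 →
  {q}  = {p,r,s}ᶜ
  {s}  = {p,q,r}ᶜ
  {q,r,s}  = {r,s} ∪ {q,r}
  (now 13)
Round 3: +2 →
  {p}  = {q,r,s}ᶜ
  {q,s}  = {s} ∪ {q}
  (now 15)
Round 4 (1 new):
  {p,r}  = {q,s}ᶜ
  (now 16)
Round 5: closed — nothing new.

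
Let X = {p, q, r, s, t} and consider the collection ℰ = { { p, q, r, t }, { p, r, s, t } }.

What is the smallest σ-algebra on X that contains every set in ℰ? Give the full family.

Start: ℰ ∪ {∅, X} = { {  }, { p, q, r, t }, { p, r, s, t }, X }.
Pass 1 adds 2:
  { q }  = complement { p, r, s, t }
  { s }  = complement { p, q, r, t }
  [6 total]
Pass 2 adds 1:
  { q, s }  = { s } ∪ { q }
  [7 total]
Pass 3: 1 new —
  { p, r, t }  = complement { q, s }
  [8 total]
Pass 4 adds nothing — fixpoint reached.

|σ(ℰ)| = 8.  σ(ℰ) = { {  }, { q }, { s }, { q, s }, { p, r, t }, { p, q, r, t }, { p, r, s, t }, X }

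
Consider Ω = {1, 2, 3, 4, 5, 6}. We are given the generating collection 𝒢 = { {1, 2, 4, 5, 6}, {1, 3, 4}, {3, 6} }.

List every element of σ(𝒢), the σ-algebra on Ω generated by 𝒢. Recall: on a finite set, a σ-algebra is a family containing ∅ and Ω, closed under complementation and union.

Begin from { {}, {3, 6}, {1, 3, 4}, {1, 2, 4, 5, 6}, Ω } (that is, 𝒢 plus ∅ and Ω).
Step 1: 4 new —
  {3}  = ᶜ of {1, 2, 4, 5, 6}
  {2, 5, 6}  = ᶜ of {1, 3, 4}
  {1, 2, 4, 5}  = ᶜ of {3, 6}
  {1, 3, 4, 6}  = {1, 3, 4} ∪ {3, 6}
  [9 total]
Step 2. New:
  {2, 5}  = ᶜ of {1, 3, 4, 6}
  {2, 3, 5, 6}  = {2, 5, 6} ∪ {3}
  {1, 2, 3, 4, 5}  = {1, 2, 4, 5} ∪ {3}
  [12 total]
Step 3. New:
  {6}  = ᶜ of {1, 2, 3, 4, 5}
  {1, 4}  = ᶜ of {2, 3, 5, 6}
  {2, 3, 5}  = {3} ∪ {2, 5}
  [15 total]
Step 4: +1 →
  {1, 4, 6}  = ᶜ of {2, 3, 5}
  [16 total]
Step 5: already closed under ᶜ and ∪.

Hence σ(𝒢) has 16 members: { {}, {3}, {6}, {1, 4}, {2, 5}, {3, 6}, {1, 3, 4}, {1, 4, 6}, {2, 3, 5}, {2, 5, 6}, {1, 2, 4, 5}, {1, 3, 4, 6}, {2, 3, 5, 6}, {1, 2, 3, 4, 5}, {1, 2, 4, 5, 6}, Ω }.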